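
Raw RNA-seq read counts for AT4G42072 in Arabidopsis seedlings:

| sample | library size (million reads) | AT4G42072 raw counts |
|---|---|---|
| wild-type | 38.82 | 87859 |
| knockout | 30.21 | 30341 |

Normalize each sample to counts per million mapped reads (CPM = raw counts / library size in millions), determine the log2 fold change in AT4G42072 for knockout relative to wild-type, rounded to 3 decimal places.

CPM(wild-type) = 87859 / 38.82 = 2263.2406
CPM(knockout) = 30341 / 30.21 = 1004.3363
Fold change = 1004.3363 / 2263.2406 = 0.44376
log2(0.44376) = -1.1721

-1.172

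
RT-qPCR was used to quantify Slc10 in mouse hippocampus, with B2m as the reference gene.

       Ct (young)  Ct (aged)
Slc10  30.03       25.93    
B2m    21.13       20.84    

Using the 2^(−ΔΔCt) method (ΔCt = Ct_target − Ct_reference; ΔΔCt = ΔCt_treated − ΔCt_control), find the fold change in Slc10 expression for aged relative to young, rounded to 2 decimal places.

14.03

ΔCt(young) = 30.030 − 21.130 = 8.900
ΔCt(aged) = 25.930 − 20.840 = 5.090
ΔΔCt = 5.090 − 8.900 = -3.810
Fold change = 2^(−(-3.810)) = 2^3.810 = 14.026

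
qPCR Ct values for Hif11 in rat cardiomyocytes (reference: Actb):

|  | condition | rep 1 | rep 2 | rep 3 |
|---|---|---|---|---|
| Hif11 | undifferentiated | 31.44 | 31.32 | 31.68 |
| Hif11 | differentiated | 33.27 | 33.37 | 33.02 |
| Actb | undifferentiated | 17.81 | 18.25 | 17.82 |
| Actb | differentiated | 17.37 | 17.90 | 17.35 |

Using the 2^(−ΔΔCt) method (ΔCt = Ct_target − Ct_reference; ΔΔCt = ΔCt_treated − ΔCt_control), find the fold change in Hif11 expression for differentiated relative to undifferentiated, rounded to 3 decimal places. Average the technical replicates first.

0.224

Mean Ct: Hif11 undifferentiated 31.480; Hif11 differentiated 33.220; Actb undifferentiated 17.960; Actb differentiated 17.540
ΔCt(undifferentiated) = 31.480 − 17.960 = 13.520
ΔCt(differentiated) = 33.220 − 17.540 = 15.680
ΔΔCt = 15.680 − 13.520 = 2.160
Fold change = 2^(−2.160) = 0.2238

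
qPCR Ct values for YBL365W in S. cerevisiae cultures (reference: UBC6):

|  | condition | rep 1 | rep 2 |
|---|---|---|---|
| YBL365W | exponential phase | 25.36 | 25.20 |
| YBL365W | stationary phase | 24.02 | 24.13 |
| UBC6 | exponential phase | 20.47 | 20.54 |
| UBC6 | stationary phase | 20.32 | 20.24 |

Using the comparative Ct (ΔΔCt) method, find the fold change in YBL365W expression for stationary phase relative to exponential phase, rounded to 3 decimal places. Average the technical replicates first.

1.972

Mean Ct: YBL365W exponential phase 25.280; YBL365W stationary phase 24.075; UBC6 exponential phase 20.505; UBC6 stationary phase 20.280
ΔCt(exponential phase) = 25.280 − 20.505 = 4.775
ΔCt(stationary phase) = 24.075 − 20.280 = 3.795
ΔΔCt = 3.795 − 4.775 = -0.980
Fold change = 2^(−(-0.980)) = 2^0.980 = 1.9725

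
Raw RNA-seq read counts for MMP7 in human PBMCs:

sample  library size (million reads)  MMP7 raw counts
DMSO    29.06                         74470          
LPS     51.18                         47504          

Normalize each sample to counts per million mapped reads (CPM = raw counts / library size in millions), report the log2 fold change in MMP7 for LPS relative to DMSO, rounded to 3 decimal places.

-1.465

CPM(DMSO) = 74470 / 29.06 = 2562.6290
CPM(LPS) = 47504 / 51.18 = 928.1751
Fold change = 928.1751 / 2562.6290 = 0.36220
log2(0.36220) = -1.4652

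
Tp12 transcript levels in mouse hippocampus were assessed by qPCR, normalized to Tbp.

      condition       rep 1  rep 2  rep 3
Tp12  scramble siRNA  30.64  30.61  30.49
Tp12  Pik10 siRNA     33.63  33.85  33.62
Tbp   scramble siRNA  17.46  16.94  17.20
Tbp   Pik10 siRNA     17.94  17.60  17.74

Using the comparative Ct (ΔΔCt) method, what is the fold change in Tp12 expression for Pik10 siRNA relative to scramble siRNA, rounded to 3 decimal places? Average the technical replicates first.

0.170

Mean Ct: Tp12 scramble siRNA 30.580; Tp12 Pik10 siRNA 33.700; Tbp scramble siRNA 17.200; Tbp Pik10 siRNA 17.760
ΔCt(scramble siRNA) = 30.580 − 17.200 = 13.380
ΔCt(Pik10 siRNA) = 33.700 − 17.760 = 15.940
ΔΔCt = 15.940 − 13.380 = 2.560
Fold change = 2^(−2.560) = 0.1696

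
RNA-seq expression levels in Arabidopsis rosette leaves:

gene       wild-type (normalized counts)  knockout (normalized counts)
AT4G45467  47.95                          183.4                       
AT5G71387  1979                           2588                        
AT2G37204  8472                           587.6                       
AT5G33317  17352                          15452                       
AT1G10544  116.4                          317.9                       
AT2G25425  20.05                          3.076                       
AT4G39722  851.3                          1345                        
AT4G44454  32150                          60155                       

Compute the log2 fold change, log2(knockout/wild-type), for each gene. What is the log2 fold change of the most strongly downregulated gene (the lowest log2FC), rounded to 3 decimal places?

-3.850

log2(183.4/47.95) = 1.935  (AT4G45467)
log2(2588/1979) = 0.387  (AT5G71387)
log2(587.6/8472) = -3.850  (AT2G37204)
log2(15452/17352) = -0.167  (AT5G33317)
log2(317.9/116.4) = 1.449  (AT1G10544)
log2(3.076/20.05) = -2.704  (AT2G25425)
log2(1345/851.3) = 0.660  (AT4G39722)
log2(60155/32150) = 0.904  (AT4G44454)
AT2G37204 is most strongly downregulated.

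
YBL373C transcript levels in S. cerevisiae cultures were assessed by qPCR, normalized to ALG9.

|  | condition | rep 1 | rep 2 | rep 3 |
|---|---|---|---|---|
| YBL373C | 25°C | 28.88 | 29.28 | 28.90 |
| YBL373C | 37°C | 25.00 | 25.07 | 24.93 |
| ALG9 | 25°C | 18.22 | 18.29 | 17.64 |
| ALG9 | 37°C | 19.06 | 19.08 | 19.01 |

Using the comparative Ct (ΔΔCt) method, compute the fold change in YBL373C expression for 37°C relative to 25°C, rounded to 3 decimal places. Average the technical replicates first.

Mean Ct: YBL373C 25°C 29.020; YBL373C 37°C 25.000; ALG9 25°C 18.050; ALG9 37°C 19.050
ΔCt(25°C) = 29.020 − 18.050 = 10.970
ΔCt(37°C) = 25.000 − 19.050 = 5.950
ΔΔCt = 5.950 − 10.970 = -5.020
Fold change = 2^(−(-5.020)) = 2^5.020 = 32.4467

32.447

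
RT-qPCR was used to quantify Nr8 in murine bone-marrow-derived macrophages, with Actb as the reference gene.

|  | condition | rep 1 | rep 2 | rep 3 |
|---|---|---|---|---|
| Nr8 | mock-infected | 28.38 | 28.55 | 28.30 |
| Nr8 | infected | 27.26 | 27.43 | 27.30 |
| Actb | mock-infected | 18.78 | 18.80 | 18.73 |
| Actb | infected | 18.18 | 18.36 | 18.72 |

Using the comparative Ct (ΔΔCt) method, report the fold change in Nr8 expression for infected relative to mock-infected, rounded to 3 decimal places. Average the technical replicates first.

1.659

Mean Ct: Nr8 mock-infected 28.410; Nr8 infected 27.330; Actb mock-infected 18.770; Actb infected 18.420
ΔCt(mock-infected) = 28.410 − 18.770 = 9.640
ΔCt(infected) = 27.330 − 18.420 = 8.910
ΔΔCt = 8.910 − 9.640 = -0.730
Fold change = 2^(−(-0.730)) = 2^0.730 = 1.6586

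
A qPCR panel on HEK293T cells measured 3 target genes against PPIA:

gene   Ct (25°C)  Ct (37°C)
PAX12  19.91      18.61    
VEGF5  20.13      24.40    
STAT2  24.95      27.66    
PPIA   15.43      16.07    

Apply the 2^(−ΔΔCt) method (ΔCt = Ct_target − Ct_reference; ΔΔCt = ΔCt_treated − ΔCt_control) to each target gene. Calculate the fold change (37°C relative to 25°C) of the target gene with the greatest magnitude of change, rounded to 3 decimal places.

0.081

PAX12: ΔΔCt = (18.61−16.07) − (19.91−15.43) = 2.54 − 4.48 = -1.94; fold change = 2^1.94 = 3.837
VEGF5: ΔΔCt = (24.40−16.07) − (20.13−15.43) = 8.33 − 4.70 = 3.63; fold change = 2^-3.63 = 0.081
STAT2: ΔΔCt = (27.66−16.07) − (24.95−15.43) = 11.59 − 9.52 = 2.07; fold change = 2^-2.07 = 0.238
VEGF5 has the largest |ΔΔCt| = 3.63.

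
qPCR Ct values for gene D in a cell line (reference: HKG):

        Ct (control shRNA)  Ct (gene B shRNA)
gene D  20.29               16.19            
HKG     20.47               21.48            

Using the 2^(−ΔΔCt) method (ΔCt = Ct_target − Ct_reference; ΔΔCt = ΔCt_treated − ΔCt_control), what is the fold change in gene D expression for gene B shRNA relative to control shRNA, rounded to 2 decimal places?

34.54

ΔCt(control shRNA) = 20.290 − 20.470 = -0.180
ΔCt(gene B shRNA) = 16.190 − 21.480 = -5.290
ΔΔCt = -5.290 − (-0.180) = -5.110
Fold change = 2^(−(-5.110)) = 2^5.110 = 34.535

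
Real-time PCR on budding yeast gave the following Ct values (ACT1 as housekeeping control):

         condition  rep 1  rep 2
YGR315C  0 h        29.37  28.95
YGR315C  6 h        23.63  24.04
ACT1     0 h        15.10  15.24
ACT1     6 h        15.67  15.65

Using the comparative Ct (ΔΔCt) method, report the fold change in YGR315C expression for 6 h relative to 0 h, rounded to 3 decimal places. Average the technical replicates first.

56.298

Mean Ct: YGR315C 0 h 29.160; YGR315C 6 h 23.835; ACT1 0 h 15.170; ACT1 6 h 15.660
ΔCt(0 h) = 29.160 − 15.170 = 13.990
ΔCt(6 h) = 23.835 − 15.660 = 8.175
ΔΔCt = 8.175 − 13.990 = -5.815
Fold change = 2^(−(-5.815)) = 2^5.815 = 56.2975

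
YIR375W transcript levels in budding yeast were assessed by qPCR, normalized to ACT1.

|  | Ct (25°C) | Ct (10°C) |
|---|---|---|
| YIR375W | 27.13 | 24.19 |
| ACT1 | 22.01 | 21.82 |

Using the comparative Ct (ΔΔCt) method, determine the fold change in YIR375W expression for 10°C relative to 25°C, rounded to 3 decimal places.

6.727

ΔCt(25°C) = 27.130 − 22.010 = 5.120
ΔCt(10°C) = 24.190 − 21.820 = 2.370
ΔΔCt = 2.370 − 5.120 = -2.750
Fold change = 2^(−(-2.750)) = 2^2.750 = 6.7272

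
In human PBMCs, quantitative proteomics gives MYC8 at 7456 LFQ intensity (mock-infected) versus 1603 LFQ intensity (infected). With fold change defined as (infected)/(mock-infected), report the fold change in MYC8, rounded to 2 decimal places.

Fold change = 1603 / 7456 = 0.215
MYC8 is downregulated.

0.21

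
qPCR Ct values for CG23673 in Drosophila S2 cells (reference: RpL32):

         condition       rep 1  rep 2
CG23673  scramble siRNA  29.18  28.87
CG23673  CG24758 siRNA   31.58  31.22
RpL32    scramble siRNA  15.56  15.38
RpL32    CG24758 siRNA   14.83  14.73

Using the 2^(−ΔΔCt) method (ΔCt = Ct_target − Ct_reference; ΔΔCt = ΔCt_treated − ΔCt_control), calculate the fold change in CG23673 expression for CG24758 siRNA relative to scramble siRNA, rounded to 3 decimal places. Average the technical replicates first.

Mean Ct: CG23673 scramble siRNA 29.025; CG23673 CG24758 siRNA 31.400; RpL32 scramble siRNA 15.470; RpL32 CG24758 siRNA 14.780
ΔCt(scramble siRNA) = 29.025 − 15.470 = 13.555
ΔCt(CG24758 siRNA) = 31.400 − 14.780 = 16.620
ΔΔCt = 16.620 − 13.555 = 3.065
Fold change = 2^(−3.065) = 0.1195

0.119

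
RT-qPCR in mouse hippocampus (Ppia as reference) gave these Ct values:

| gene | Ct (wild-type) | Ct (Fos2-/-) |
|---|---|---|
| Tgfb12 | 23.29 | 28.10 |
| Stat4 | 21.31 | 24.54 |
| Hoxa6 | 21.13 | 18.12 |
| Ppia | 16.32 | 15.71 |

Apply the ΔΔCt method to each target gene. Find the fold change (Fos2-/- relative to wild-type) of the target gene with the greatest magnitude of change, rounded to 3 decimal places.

Tgfb12: ΔΔCt = (28.10−15.71) − (23.29−16.32) = 12.39 − 6.97 = 5.42; fold change = 2^-5.42 = 0.023
Stat4: ΔΔCt = (24.54−15.71) − (21.31−16.32) = 8.83 − 4.99 = 3.84; fold change = 2^-3.84 = 0.070
Hoxa6: ΔΔCt = (18.12−15.71) − (21.13−16.32) = 2.41 − 4.81 = -2.40; fold change = 2^2.40 = 5.278
Tgfb12 has the largest |ΔΔCt| = 5.42.

0.023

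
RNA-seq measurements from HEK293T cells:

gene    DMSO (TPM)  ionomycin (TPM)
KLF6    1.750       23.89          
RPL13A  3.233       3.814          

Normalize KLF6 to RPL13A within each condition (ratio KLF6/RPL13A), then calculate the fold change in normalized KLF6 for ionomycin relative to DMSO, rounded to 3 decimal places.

11.572

KLF6/RPL13A (DMSO) = 1.750 / 3.233 = 0.54129
KLF6/RPL13A (ionomycin) = 23.89 / 3.814 = 6.2638
Fold change = 6.2638 / 0.54129 = 11.5719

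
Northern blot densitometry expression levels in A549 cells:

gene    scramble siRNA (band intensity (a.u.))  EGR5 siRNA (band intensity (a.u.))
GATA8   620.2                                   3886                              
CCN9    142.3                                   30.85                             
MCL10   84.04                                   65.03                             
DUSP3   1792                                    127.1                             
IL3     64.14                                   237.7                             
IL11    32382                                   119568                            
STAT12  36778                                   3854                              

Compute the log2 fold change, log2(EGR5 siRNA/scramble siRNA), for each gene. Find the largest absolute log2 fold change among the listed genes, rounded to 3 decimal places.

log2(3886/620.2) = 2.647  (GATA8)
log2(30.85/142.3) = -2.206  (CCN9)
log2(65.03/84.04) = -0.370  (MCL10)
log2(127.1/1792) = -3.818  (DUSP3)
log2(237.7/64.14) = 1.890  (IL3)
log2(119568/32382) = 1.885  (IL11)
log2(3854/36778) = -3.254  (STAT12)
The largest magnitude belongs to DUSP3.

3.818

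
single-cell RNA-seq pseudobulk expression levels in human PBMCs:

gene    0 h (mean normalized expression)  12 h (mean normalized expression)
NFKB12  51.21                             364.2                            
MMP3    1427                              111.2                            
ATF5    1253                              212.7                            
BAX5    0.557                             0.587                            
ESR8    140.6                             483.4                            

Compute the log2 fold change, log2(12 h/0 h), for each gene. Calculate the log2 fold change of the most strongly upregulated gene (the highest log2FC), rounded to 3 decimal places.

2.830

log2(364.2/51.21) = 2.830  (NFKB12)
log2(111.2/1427) = -3.682  (MMP3)
log2(212.7/1253) = -2.558  (ATF5)
log2(0.587/0.557) = 0.076  (BAX5)
log2(483.4/140.6) = 1.782  (ESR8)
NFKB12 is most strongly upregulated.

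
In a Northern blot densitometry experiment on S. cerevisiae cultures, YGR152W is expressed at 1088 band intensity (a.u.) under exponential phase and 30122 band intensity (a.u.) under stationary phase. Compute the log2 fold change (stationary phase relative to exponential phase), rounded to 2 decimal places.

4.79

Fold change = 30122 / 1088 = 27.6857
log2(27.6857) = 4.791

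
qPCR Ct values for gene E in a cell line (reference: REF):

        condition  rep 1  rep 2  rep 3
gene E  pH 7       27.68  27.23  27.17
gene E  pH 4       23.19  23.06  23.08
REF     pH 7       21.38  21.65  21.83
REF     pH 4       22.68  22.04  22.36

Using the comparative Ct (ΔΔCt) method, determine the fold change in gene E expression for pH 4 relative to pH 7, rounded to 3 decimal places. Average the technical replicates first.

Mean Ct: gene E pH 7 27.360; gene E pH 4 23.110; REF pH 7 21.620; REF pH 4 22.360
ΔCt(pH 7) = 27.360 − 21.620 = 5.740
ΔCt(pH 4) = 23.110 − 22.360 = 0.750
ΔΔCt = 0.750 − 5.740 = -4.990
Fold change = 2^(−(-4.990)) = 2^4.990 = 31.7790

31.779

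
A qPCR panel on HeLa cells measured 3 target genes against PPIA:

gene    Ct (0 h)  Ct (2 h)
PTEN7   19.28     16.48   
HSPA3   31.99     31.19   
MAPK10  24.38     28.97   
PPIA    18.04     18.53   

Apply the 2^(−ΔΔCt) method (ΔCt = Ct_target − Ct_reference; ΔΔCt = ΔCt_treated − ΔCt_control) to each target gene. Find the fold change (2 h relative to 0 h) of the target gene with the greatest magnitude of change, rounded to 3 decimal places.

PTEN7: ΔΔCt = (16.48−18.53) − (19.28−18.04) = -2.05 − 1.24 = -3.29; fold change = 2^3.29 = 9.781
HSPA3: ΔΔCt = (31.19−18.53) − (31.99−18.04) = 12.66 − 13.95 = -1.29; fold change = 2^1.29 = 2.445
MAPK10: ΔΔCt = (28.97−18.53) − (24.38−18.04) = 10.44 − 6.34 = 4.10; fold change = 2^-4.10 = 0.058
MAPK10 has the largest |ΔΔCt| = 4.10.

0.058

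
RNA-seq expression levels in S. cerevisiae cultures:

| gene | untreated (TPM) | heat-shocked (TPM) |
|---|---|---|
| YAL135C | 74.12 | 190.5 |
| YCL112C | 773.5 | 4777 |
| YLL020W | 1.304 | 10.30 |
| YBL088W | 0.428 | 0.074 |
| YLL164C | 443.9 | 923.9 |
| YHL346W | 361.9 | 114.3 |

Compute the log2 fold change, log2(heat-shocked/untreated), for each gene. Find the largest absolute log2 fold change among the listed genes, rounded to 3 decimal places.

log2(190.5/74.12) = 1.362  (YAL135C)
log2(4777/773.5) = 2.627  (YCL112C)
log2(10.30/1.304) = 2.982  (YLL020W)
log2(0.074/0.428) = -2.532  (YBL088W)
log2(923.9/443.9) = 1.058  (YLL164C)
log2(114.3/361.9) = -1.663  (YHL346W)
The largest magnitude belongs to YLL020W.

2.982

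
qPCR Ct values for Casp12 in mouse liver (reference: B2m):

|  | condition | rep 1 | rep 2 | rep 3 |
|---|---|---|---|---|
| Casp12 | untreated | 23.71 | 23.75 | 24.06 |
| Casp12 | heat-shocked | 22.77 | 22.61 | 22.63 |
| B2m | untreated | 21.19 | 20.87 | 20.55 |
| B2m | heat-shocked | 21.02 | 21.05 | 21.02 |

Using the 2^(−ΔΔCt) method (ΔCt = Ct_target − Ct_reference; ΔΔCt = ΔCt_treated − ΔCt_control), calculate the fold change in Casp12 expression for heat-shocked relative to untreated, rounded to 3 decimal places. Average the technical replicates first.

2.514

Mean Ct: Casp12 untreated 23.840; Casp12 heat-shocked 22.670; B2m untreated 20.870; B2m heat-shocked 21.030
ΔCt(untreated) = 23.840 − 20.870 = 2.970
ΔCt(heat-shocked) = 22.670 − 21.030 = 1.640
ΔΔCt = 1.640 − 2.970 = -1.330
Fold change = 2^(−(-1.330)) = 2^1.330 = 2.5140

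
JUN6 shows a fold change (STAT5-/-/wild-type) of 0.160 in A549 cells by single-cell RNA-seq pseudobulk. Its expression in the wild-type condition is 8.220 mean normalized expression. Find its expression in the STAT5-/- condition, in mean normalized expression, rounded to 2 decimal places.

1.32

STAT5-/- expression = 8.220 × 0.160 = 1.32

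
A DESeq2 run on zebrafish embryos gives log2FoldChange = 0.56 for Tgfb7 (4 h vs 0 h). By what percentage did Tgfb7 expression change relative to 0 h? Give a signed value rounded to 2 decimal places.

Fold change = 2^(0.56) = 1.4743
Percent change = (FC − 1) × 100% = (1.4743 − 1) × 100 = 47.43%

47.43%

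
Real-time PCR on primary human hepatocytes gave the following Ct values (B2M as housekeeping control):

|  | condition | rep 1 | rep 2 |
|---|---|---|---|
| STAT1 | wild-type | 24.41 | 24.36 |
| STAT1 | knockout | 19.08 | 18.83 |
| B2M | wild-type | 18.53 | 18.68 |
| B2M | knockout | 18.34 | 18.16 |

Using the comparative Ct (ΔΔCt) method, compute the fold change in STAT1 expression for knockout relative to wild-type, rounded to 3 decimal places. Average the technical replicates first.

33.708

Mean Ct: STAT1 wild-type 24.385; STAT1 knockout 18.955; B2M wild-type 18.605; B2M knockout 18.250
ΔCt(wild-type) = 24.385 − 18.605 = 5.780
ΔCt(knockout) = 18.955 − 18.250 = 0.705
ΔΔCt = 0.705 − 5.780 = -5.075
Fold change = 2^(−(-5.075)) = 2^5.075 = 33.7076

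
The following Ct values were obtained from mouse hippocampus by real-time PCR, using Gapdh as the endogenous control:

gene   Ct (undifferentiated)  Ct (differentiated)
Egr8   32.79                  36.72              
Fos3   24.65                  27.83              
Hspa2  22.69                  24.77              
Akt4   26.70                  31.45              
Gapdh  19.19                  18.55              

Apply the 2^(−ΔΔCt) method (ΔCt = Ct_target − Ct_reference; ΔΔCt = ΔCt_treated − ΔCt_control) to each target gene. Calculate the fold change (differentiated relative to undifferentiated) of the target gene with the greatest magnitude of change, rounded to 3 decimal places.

0.024

Egr8: ΔΔCt = (36.72−18.55) − (32.79−19.19) = 18.17 − 13.60 = 4.57; fold change = 2^-4.57 = 0.042
Fos3: ΔΔCt = (27.83−18.55) − (24.65−19.19) = 9.28 − 5.46 = 3.82; fold change = 2^-3.82 = 0.071
Hspa2: ΔΔCt = (24.77−18.55) − (22.69−19.19) = 6.22 − 3.50 = 2.72; fold change = 2^-2.72 = 0.152
Akt4: ΔΔCt = (31.45−18.55) − (26.70−19.19) = 12.90 − 7.51 = 5.39; fold change = 2^-5.39 = 0.024
Akt4 has the largest |ΔΔCt| = 5.39.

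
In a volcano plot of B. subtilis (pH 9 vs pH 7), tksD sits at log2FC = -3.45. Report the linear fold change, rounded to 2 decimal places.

0.09

Fold change = 2^(-3.45) = 0.092
That is, tksD drops to 9.2% of the pH 7 level.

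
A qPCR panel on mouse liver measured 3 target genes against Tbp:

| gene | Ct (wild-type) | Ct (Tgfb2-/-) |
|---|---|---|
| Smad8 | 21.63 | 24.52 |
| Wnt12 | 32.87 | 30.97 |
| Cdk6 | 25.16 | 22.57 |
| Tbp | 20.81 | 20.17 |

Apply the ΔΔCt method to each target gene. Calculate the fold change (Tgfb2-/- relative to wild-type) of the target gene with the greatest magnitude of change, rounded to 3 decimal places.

Smad8: ΔΔCt = (24.52−20.17) − (21.63−20.81) = 4.35 − 0.82 = 3.53; fold change = 2^-3.53 = 0.087
Wnt12: ΔΔCt = (30.97−20.17) − (32.87−20.81) = 10.80 − 12.06 = -1.26; fold change = 2^1.26 = 2.395
Cdk6: ΔΔCt = (22.57−20.17) − (25.16−20.81) = 2.40 − 4.35 = -1.95; fold change = 2^1.95 = 3.864
Smad8 has the largest |ΔΔCt| = 3.53.

0.087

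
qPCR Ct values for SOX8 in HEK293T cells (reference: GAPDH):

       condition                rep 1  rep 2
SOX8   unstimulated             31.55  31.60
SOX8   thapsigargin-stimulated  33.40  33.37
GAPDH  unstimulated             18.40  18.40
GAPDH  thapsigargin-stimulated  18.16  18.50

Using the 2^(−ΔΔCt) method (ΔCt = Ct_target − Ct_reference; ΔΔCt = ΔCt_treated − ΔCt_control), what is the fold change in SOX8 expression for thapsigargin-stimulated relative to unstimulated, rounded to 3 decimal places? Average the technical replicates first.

0.272

Mean Ct: SOX8 unstimulated 31.575; SOX8 thapsigargin-stimulated 33.385; GAPDH unstimulated 18.400; GAPDH thapsigargin-stimulated 18.330
ΔCt(unstimulated) = 31.575 − 18.400 = 13.175
ΔCt(thapsigargin-stimulated) = 33.385 − 18.330 = 15.055
ΔΔCt = 15.055 − 13.175 = 1.880
Fold change = 2^(−1.880) = 0.2717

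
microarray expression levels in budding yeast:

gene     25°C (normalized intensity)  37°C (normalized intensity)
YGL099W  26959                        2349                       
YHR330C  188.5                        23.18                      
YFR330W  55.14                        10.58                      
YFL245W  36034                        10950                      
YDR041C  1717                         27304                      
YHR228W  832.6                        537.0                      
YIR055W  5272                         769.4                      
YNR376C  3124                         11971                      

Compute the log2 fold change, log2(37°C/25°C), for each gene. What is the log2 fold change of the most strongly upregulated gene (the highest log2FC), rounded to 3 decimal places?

log2(2349/26959) = -3.521  (YGL099W)
log2(23.18/188.5) = -3.024  (YHR330C)
log2(10.58/55.14) = -2.382  (YFR330W)
log2(10950/36034) = -1.718  (YFL245W)
log2(27304/1717) = 3.991  (YDR041C)
log2(537.0/832.6) = -0.633  (YHR228W)
log2(769.4/5272) = -2.777  (YIR055W)
log2(11971/3124) = 1.938  (YNR376C)
YDR041C is most strongly upregulated.

3.991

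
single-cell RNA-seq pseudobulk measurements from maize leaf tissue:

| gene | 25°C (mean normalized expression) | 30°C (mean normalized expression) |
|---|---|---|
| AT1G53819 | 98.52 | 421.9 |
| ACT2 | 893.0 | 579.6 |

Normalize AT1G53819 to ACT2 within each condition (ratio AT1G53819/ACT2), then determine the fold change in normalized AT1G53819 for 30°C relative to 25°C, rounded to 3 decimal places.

6.598

AT1G53819/ACT2 (25°C) = 98.52 / 893.0 = 0.11032
AT1G53819/ACT2 (30°C) = 421.9 / 579.6 = 0.72792
Fold change = 0.72792 / 0.11032 = 6.5979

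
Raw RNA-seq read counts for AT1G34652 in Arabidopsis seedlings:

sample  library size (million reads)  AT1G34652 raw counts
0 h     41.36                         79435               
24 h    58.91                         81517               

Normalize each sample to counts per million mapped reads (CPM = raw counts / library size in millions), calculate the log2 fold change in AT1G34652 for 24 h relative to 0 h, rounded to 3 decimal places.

-0.473

CPM(0 h) = 79435 / 41.36 = 1920.5754
CPM(24 h) = 81517 / 58.91 = 1383.7549
Fold change = 1383.7549 / 1920.5754 = 0.72049
log2(0.72049) = -0.4730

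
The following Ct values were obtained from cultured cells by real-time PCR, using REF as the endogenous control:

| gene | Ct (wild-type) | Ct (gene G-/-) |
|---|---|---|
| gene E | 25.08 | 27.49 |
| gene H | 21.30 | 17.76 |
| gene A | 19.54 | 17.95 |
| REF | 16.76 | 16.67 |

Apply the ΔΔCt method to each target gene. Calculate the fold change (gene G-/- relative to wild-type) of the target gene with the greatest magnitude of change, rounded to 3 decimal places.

10.928

gene E: ΔΔCt = (27.49−16.67) − (25.08−16.76) = 10.82 − 8.32 = 2.50; fold change = 2^-2.50 = 0.177
gene H: ΔΔCt = (17.76−16.67) − (21.30−16.76) = 1.09 − 4.54 = -3.45; fold change = 2^3.45 = 10.928
gene A: ΔΔCt = (17.95−16.67) − (19.54−16.76) = 1.28 − 2.78 = -1.50; fold change = 2^1.50 = 2.828
gene H has the largest |ΔΔCt| = 3.45.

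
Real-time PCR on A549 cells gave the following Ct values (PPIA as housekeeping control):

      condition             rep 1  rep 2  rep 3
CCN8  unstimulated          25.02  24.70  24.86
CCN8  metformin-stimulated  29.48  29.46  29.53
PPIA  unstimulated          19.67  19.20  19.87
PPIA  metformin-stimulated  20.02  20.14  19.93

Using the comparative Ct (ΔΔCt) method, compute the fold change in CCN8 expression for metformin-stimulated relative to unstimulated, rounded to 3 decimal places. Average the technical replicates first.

Mean Ct: CCN8 unstimulated 24.860; CCN8 metformin-stimulated 29.490; PPIA unstimulated 19.580; PPIA metformin-stimulated 20.030
ΔCt(unstimulated) = 24.860 − 19.580 = 5.280
ΔCt(metformin-stimulated) = 29.490 − 20.030 = 9.460
ΔΔCt = 9.460 − 5.280 = 4.180
Fold change = 2^(−4.180) = 0.0552

0.055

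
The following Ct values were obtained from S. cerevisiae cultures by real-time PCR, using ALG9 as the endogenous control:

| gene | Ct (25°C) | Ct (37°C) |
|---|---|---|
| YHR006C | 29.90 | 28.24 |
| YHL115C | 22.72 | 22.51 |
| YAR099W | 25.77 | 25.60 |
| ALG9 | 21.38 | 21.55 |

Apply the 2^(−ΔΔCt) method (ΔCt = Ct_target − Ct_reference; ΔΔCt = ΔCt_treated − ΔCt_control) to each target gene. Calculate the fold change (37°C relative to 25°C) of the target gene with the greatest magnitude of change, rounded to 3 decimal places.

YHR006C: ΔΔCt = (28.24−21.55) − (29.90−21.38) = 6.69 − 8.52 = -1.83; fold change = 2^1.83 = 3.555
YHL115C: ΔΔCt = (22.51−21.55) − (22.72−21.38) = 0.96 − 1.34 = -0.38; fold change = 2^0.38 = 1.301
YAR099W: ΔΔCt = (25.60−21.55) − (25.77−21.38) = 4.05 − 4.39 = -0.34; fold change = 2^0.34 = 1.266
YHR006C has the largest |ΔΔCt| = 1.83.

3.555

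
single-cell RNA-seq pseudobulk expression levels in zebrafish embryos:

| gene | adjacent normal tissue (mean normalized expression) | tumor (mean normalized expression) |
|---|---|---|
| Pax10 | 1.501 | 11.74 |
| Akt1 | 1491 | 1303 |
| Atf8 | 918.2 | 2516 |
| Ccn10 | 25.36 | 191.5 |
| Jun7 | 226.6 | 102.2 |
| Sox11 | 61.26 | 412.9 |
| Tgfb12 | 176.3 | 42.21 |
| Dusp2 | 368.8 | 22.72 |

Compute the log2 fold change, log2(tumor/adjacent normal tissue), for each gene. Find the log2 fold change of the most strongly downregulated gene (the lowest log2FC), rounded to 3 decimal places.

-4.021

log2(11.74/1.501) = 2.967  (Pax10)
log2(1303/1491) = -0.194  (Akt1)
log2(2516/918.2) = 1.454  (Atf8)
log2(191.5/25.36) = 2.917  (Ccn10)
log2(102.2/226.6) = -1.149  (Jun7)
log2(412.9/61.26) = 2.753  (Sox11)
log2(42.21/176.3) = -2.062  (Tgfb12)
log2(22.72/368.8) = -4.021  (Dusp2)
Dusp2 is most strongly downregulated.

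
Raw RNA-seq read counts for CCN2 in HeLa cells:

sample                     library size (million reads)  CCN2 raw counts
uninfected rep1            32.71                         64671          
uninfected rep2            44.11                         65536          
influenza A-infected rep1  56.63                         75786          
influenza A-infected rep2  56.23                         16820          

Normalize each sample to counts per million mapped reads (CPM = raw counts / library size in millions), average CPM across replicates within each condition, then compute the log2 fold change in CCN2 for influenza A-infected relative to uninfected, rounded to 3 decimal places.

-1.081

CPM(uninfected rep1) = 64671 / 32.71 = 1977.1018
CPM(uninfected rep2) = 65536 / 44.11 = 1485.7402
CPM(influenza A-infected rep1) = 75786 / 56.63 = 1338.2659
CPM(influenza A-infected rep2) = 16820 / 56.23 = 299.1286
mean CPM(uninfected) = 1731.4210; mean CPM(influenza A-infected) = 818.6973
Fold change = 818.6973 / 1731.4210 = 0.47285
log2(0.47285) = -1.0806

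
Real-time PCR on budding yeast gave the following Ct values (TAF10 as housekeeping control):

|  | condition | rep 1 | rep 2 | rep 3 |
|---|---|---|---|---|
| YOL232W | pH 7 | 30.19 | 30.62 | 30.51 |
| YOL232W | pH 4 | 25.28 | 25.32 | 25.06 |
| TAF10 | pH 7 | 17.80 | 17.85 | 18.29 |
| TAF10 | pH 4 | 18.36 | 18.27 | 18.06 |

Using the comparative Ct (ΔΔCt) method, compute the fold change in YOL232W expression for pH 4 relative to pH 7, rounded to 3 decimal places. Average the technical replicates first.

44.324

Mean Ct: YOL232W pH 7 30.440; YOL232W pH 4 25.220; TAF10 pH 7 17.980; TAF10 pH 4 18.230
ΔCt(pH 7) = 30.440 − 17.980 = 12.460
ΔCt(pH 4) = 25.220 − 18.230 = 6.990
ΔΔCt = 6.990 − 12.460 = -5.470
Fold change = 2^(−(-5.470)) = 2^5.470 = 44.3235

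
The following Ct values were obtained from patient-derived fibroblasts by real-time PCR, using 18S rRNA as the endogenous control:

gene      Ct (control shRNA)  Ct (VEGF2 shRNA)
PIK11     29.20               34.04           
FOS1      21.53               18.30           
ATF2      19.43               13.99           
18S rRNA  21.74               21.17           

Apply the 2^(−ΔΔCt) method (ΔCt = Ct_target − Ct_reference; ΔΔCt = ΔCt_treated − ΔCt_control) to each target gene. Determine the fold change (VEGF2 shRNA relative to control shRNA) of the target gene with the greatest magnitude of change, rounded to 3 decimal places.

0.024

PIK11: ΔΔCt = (34.04−21.17) − (29.20−21.74) = 12.87 − 7.46 = 5.41; fold change = 2^-5.41 = 0.024
FOS1: ΔΔCt = (18.30−21.17) − (21.53−21.74) = -2.87 − (-0.21) = -2.66; fold change = 2^2.66 = 6.320
ATF2: ΔΔCt = (13.99−21.17) − (19.43−21.74) = -7.18 − (-2.31) = -4.87; fold change = 2^4.87 = 29.243
PIK11 has the largest |ΔΔCt| = 5.41.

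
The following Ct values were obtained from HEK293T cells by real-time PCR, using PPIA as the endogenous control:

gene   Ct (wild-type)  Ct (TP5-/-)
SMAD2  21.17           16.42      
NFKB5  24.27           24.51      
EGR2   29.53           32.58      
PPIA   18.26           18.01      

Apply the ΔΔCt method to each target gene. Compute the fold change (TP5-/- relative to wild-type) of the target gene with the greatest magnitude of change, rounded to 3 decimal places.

SMAD2: ΔΔCt = (16.42−18.01) − (21.17−18.26) = -1.59 − 2.91 = -4.50; fold change = 2^4.50 = 22.627
NFKB5: ΔΔCt = (24.51−18.01) − (24.27−18.26) = 6.50 − 6.01 = 0.49; fold change = 2^-0.49 = 0.712
EGR2: ΔΔCt = (32.58−18.01) − (29.53−18.26) = 14.57 − 11.27 = 3.30; fold change = 2^-3.30 = 0.102
SMAD2 has the largest |ΔΔCt| = 4.50.

22.627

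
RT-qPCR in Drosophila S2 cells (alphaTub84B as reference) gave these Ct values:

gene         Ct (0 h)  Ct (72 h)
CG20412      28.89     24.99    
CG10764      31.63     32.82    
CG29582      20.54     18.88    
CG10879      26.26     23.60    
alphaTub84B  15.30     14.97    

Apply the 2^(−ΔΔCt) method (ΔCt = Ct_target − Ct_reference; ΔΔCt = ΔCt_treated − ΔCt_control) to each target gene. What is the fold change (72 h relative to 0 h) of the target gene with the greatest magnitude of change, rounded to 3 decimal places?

CG20412: ΔΔCt = (24.99−14.97) − (28.89−15.30) = 10.02 − 13.59 = -3.57; fold change = 2^3.57 = 11.876
CG10764: ΔΔCt = (32.82−14.97) − (31.63−15.30) = 17.85 − 16.33 = 1.52; fold change = 2^-1.52 = 0.349
CG29582: ΔΔCt = (18.88−14.97) − (20.54−15.30) = 3.91 − 5.24 = -1.33; fold change = 2^1.33 = 2.514
CG10879: ΔΔCt = (23.60−14.97) − (26.26−15.30) = 8.63 − 10.96 = -2.33; fold change = 2^2.33 = 5.028
CG20412 has the largest |ΔΔCt| = 3.57.

11.876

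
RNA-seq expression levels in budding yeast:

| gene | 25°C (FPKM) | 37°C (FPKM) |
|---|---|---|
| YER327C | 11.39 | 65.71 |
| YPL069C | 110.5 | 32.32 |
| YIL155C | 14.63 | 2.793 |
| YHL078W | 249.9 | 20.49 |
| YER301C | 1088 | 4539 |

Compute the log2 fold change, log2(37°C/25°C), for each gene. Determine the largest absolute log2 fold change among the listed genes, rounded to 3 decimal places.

log2(65.71/11.39) = 2.528  (YER327C)
log2(32.32/110.5) = -1.774  (YPL069C)
log2(2.793/14.63) = -2.389  (YIL155C)
log2(20.49/249.9) = -3.608  (YHL078W)
log2(4539/1088) = 2.061  (YER301C)
The largest magnitude belongs to YHL078W.

3.608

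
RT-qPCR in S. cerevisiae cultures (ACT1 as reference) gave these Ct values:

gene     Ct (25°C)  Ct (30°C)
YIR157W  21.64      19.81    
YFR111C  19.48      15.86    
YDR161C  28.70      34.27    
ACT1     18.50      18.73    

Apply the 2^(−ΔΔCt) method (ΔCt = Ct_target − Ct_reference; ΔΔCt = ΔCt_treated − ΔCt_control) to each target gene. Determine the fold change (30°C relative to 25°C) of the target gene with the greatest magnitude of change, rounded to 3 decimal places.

0.025

YIR157W: ΔΔCt = (19.81−18.73) − (21.64−18.50) = 1.08 − 3.14 = -2.06; fold change = 2^2.06 = 4.170
YFR111C: ΔΔCt = (15.86−18.73) − (19.48−18.50) = -2.87 − 0.98 = -3.85; fold change = 2^3.85 = 14.420
YDR161C: ΔΔCt = (34.27−18.73) − (28.70−18.50) = 15.54 − 10.20 = 5.34; fold change = 2^-5.34 = 0.025
YDR161C has the largest |ΔΔCt| = 5.34.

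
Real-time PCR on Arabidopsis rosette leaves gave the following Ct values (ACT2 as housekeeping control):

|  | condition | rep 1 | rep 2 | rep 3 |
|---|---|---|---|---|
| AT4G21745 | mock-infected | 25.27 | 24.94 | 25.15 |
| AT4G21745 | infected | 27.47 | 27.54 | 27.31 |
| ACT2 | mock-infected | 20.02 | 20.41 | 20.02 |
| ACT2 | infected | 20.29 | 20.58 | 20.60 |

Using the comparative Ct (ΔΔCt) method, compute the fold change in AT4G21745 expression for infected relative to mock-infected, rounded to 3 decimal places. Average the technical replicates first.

Mean Ct: AT4G21745 mock-infected 25.120; AT4G21745 infected 27.440; ACT2 mock-infected 20.150; ACT2 infected 20.490
ΔCt(mock-infected) = 25.120 − 20.150 = 4.970
ΔCt(infected) = 27.440 − 20.490 = 6.950
ΔΔCt = 6.950 − 4.970 = 1.980
Fold change = 2^(−1.980) = 0.2535

0.253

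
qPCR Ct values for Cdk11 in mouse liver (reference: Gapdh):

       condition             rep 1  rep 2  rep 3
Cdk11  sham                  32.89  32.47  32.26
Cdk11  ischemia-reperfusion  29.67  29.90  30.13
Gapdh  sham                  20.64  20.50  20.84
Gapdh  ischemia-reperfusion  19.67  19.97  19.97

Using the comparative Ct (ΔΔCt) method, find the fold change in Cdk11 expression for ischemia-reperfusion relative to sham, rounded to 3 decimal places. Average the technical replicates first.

3.605

Mean Ct: Cdk11 sham 32.540; Cdk11 ischemia-reperfusion 29.900; Gapdh sham 20.660; Gapdh ischemia-reperfusion 19.870
ΔCt(sham) = 32.540 − 20.660 = 11.880
ΔCt(ischemia-reperfusion) = 29.900 − 19.870 = 10.030
ΔΔCt = 10.030 − 11.880 = -1.850
Fold change = 2^(−(-1.850)) = 2^1.850 = 3.6050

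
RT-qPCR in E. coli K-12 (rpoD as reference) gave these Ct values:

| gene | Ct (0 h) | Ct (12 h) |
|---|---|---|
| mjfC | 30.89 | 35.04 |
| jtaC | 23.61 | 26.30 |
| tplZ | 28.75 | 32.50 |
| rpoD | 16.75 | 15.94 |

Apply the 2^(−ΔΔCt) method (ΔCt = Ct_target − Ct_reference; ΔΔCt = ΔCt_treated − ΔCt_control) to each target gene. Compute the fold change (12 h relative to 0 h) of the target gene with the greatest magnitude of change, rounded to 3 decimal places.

0.032

mjfC: ΔΔCt = (35.04−15.94) − (30.89−16.75) = 19.10 − 14.14 = 4.96; fold change = 2^-4.96 = 0.032
jtaC: ΔΔCt = (26.30−15.94) − (23.61−16.75) = 10.36 − 6.86 = 3.50; fold change = 2^-3.50 = 0.088
tplZ: ΔΔCt = (32.50−15.94) − (28.75−16.75) = 16.56 − 12.00 = 4.56; fold change = 2^-4.56 = 0.042
mjfC has the largest |ΔΔCt| = 4.96.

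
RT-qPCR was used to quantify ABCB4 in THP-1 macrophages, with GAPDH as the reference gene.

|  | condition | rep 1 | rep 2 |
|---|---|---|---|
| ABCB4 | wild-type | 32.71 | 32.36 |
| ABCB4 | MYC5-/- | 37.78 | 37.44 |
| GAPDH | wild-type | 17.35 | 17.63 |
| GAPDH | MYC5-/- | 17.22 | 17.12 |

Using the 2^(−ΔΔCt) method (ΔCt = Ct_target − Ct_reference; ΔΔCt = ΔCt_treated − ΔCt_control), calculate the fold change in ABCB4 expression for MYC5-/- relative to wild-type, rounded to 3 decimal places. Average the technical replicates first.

Mean Ct: ABCB4 wild-type 32.535; ABCB4 MYC5-/- 37.610; GAPDH wild-type 17.490; GAPDH MYC5-/- 17.170
ΔCt(wild-type) = 32.535 − 17.490 = 15.045
ΔCt(MYC5-/-) = 37.610 − 17.170 = 20.440
ΔΔCt = 20.440 − 15.045 = 5.395
Fold change = 2^(−5.395) = 0.0238

0.024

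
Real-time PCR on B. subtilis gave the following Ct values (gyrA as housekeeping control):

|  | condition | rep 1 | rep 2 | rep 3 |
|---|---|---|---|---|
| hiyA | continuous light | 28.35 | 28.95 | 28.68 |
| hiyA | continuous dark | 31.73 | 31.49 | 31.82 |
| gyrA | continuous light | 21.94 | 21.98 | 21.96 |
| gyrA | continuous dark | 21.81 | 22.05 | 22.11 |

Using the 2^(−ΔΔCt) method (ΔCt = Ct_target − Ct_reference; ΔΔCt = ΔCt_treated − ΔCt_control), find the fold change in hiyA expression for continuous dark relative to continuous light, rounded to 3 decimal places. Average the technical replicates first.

Mean Ct: hiyA continuous light 28.660; hiyA continuous dark 31.680; gyrA continuous light 21.960; gyrA continuous dark 21.990
ΔCt(continuous light) = 28.660 − 21.960 = 6.700
ΔCt(continuous dark) = 31.680 − 21.990 = 9.690
ΔΔCt = 9.690 − 6.700 = 2.990
Fold change = 2^(−2.990) = 0.1259

0.126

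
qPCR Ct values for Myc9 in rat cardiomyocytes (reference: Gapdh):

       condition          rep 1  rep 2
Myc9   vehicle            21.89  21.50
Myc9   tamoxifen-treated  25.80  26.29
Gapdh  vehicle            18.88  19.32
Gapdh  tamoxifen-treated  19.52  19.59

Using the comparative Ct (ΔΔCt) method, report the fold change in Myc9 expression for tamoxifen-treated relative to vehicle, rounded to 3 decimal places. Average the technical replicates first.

Mean Ct: Myc9 vehicle 21.695; Myc9 tamoxifen-treated 26.045; Gapdh vehicle 19.100; Gapdh tamoxifen-treated 19.555
ΔCt(vehicle) = 21.695 − 19.100 = 2.595
ΔCt(tamoxifen-treated) = 26.045 − 19.555 = 6.490
ΔΔCt = 6.490 − 2.595 = 3.895
Fold change = 2^(−3.895) = 0.0672

0.067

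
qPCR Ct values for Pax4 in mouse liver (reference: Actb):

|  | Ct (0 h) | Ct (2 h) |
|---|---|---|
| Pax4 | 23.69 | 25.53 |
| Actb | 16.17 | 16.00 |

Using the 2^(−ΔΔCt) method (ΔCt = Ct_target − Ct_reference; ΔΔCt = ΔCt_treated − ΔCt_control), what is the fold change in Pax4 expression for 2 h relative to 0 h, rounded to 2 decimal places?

0.25

ΔCt(0 h) = 23.690 − 16.170 = 7.520
ΔCt(2 h) = 25.530 − 16.000 = 9.530
ΔΔCt = 9.530 − 7.520 = 2.010
Fold change = 2^(−2.010) = 0.248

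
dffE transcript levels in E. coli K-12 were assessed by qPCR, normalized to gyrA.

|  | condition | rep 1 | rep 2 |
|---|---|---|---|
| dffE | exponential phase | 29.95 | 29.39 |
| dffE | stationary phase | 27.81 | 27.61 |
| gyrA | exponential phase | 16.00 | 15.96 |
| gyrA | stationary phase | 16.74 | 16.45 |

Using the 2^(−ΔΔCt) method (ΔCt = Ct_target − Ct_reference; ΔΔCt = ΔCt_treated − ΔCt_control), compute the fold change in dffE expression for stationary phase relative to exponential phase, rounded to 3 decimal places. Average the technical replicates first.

Mean Ct: dffE exponential phase 29.670; dffE stationary phase 27.710; gyrA exponential phase 15.980; gyrA stationary phase 16.595
ΔCt(exponential phase) = 29.670 − 15.980 = 13.690
ΔCt(stationary phase) = 27.710 − 16.595 = 11.115
ΔΔCt = 11.115 − 13.690 = -2.575
Fold change = 2^(−(-2.575)) = 2^2.575 = 5.9587

5.959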